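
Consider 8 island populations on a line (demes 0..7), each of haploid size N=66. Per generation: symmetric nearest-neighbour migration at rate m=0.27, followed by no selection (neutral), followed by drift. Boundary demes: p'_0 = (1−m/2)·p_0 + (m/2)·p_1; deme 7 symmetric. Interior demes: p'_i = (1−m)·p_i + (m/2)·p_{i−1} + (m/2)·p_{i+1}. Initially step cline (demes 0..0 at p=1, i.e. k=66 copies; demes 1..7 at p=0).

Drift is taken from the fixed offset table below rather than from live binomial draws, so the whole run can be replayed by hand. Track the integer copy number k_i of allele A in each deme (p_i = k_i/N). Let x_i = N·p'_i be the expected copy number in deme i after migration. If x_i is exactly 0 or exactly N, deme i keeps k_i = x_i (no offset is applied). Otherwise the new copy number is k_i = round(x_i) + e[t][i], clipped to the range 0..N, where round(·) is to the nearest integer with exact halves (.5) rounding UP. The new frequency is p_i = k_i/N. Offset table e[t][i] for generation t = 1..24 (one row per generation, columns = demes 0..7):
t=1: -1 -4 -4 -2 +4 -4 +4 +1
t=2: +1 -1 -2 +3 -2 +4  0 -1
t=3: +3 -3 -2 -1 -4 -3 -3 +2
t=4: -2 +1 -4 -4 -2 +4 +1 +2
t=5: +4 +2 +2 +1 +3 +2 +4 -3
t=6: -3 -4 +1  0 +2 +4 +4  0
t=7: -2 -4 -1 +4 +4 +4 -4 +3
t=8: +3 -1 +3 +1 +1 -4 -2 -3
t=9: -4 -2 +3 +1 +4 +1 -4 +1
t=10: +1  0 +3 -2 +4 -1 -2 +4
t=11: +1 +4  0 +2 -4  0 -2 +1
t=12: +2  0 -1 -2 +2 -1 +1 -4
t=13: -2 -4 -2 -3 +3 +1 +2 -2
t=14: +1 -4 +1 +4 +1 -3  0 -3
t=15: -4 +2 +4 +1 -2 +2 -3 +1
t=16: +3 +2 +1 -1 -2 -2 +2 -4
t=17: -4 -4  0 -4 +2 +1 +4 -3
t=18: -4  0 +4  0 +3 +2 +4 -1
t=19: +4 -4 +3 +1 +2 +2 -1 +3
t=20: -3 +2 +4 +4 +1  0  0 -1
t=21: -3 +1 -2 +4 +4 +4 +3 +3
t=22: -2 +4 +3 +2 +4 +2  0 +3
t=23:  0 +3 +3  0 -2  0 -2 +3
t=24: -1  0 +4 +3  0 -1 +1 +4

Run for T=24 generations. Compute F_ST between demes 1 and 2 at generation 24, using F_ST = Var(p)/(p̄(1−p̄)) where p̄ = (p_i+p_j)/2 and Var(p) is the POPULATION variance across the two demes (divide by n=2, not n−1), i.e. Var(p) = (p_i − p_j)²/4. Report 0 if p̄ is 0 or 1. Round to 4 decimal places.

0.0091

t=0: k=[66 0 0 0 0 0 0 0]
t=1: x=[57.0900 8.9100 0.0000 0.0000 0.0000 0.0000 0.0000 0.0000] k=[56 5 0 0 0 0 0 0]
t=2: x=[49.1150 11.2100 0.6750 0.0000 0.0000 0.0000 0.0000 0.0000] k=[50 10 0 0 0 0 0 0]
t=3: x=[44.6000 14.0500 1.3500 0.0000 0.0000 0.0000 0.0000 0.0000] k=[48 11 0 0 0 0 0 0]
t=4: x=[43.0050 14.5100 1.4850 0.0000 0.0000 0.0000 0.0000 0.0000] k=[41 16 0 0 0 0 0 0]
t=5: x=[37.6250 17.2150 2.1600 0.0000 0.0000 0.0000 0.0000 0.0000] k=[42 19 4 0 0 0 0 0]
t=6: x=[38.8950 20.0800 5.4850 0.5400 0.0000 0.0000 0.0000 0.0000] k=[36 16 6 1 0 0 0 0]
t=7: x=[33.3000 17.3500 6.6750 1.5400 0.1350 0.0000 0.0000 0.0000] k=[31 13 6 6 4 0 0 0]
t=8: x=[28.5700 14.4850 6.9450 5.7300 3.7300 0.5400 0.0000 0.0000] k=[32 13 10 7 5 0 0 0]
t=9: x=[29.4350 15.1600 10.0000 7.1350 4.5950 0.6750 0.0000 0.0000] k=[25 13 13 8 9 2 0 0]
t=10: x=[23.3800 14.6200 12.3250 8.8100 7.9200 2.6750 0.2700 0.0000] k=[24 15 15 7 12 2 0 0]
t=11: x=[22.7850 16.2150 13.9200 8.7550 9.9750 3.0800 0.2700 0.0000] k=[24 20 14 11 6 3 0 0]
t=12: x=[23.4600 19.7300 14.4050 10.7300 6.2700 3.0000 0.4050 0.0000] k=[25 20 13 9 8 2 1 0]
t=13: x=[24.3250 19.7300 13.4050 9.4050 7.3250 2.6750 1.0000 0.1350] k=[22 16 11 6 10 4 3 0]
t=14: x=[21.1900 16.1350 11.0000 7.2150 8.6500 4.6750 2.7300 0.4050] k=[22 12 12 11 10 2 3 0]
t=15: x=[20.6500 13.3500 11.8650 11.0000 9.0550 3.2150 2.4600 0.4050] k=[17 15 16 12 7 5 0 1]
t=16: x=[16.7300 15.4050 15.3250 11.8650 7.4050 4.5950 0.8100 0.8650] k=[20 17 16 11 5 3 3 0]
t=17: x=[19.5950 17.2700 15.4600 10.8650 5.5400 3.2700 2.5950 0.4050] k=[16 13 15 7 8 4 7 0]
t=18: x=[15.5950 13.6750 13.6500 8.2150 7.3250 4.9450 5.6500 0.9450] k=[12 14 18 8 10 7 10 0]
t=19: x=[12.2700 14.2700 16.1100 9.6200 9.3250 7.8100 8.2450 1.3500] k=[16 10 19 11 11 10 7 4]
t=20: x=[15.1900 12.0250 16.7050 12.0800 10.8650 9.7300 7.0000 4.4050] k=[12 14 21 16 12 10 7 3]
t=21: x=[12.2700 14.6750 19.3800 16.1350 12.2700 9.8650 6.8650 3.5400] k=[9 16 17 20 16 14 10 7]
t=22: x=[9.9450 15.1900 17.2700 19.0550 16.2700 13.7300 10.1350 7.4050] k=[8 19 20 21 20 16 10 10]
t=23: x=[9.4850 17.6500 20.0000 20.7300 19.5950 15.7300 10.8100 10.0000] k=[9 21 23 21 18 16 9 13]
t=24: x=[10.6200 19.6500 22.4600 20.8650 18.1350 15.3250 10.4850 12.4600] k=[10 20 26 24 18 14 11 16]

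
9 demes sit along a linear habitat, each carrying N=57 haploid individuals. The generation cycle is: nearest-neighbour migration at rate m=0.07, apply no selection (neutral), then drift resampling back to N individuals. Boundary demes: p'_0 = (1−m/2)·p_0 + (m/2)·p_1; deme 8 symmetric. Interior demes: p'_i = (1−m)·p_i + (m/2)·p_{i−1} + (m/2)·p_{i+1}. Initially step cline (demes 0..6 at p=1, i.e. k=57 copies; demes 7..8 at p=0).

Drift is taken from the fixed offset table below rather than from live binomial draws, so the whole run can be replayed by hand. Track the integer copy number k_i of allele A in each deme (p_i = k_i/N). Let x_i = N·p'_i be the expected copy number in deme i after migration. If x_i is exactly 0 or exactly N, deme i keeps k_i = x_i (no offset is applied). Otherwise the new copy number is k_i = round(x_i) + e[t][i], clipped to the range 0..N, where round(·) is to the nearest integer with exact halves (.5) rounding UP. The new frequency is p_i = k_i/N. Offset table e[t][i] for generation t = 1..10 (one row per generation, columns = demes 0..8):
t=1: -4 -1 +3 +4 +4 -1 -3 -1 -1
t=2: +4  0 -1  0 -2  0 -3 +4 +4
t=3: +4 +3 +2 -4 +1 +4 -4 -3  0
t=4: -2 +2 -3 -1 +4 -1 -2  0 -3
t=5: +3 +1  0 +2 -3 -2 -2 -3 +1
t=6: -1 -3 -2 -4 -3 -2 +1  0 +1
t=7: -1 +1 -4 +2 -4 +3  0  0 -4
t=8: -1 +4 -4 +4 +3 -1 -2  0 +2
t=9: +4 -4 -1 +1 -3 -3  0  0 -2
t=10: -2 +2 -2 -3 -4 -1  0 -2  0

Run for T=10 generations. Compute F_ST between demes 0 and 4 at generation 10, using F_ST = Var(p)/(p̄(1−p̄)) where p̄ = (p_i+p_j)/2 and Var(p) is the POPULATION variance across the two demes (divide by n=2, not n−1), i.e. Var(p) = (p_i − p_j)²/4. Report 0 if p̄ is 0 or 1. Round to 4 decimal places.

t=0: k=[57 57 57 57 57 57 57 0 0]
t=1: x=[57.0000 57.0000 57.0000 57.0000 57.0000 57.0000 55.0050 1.9950 0.0000] k=[57 57 57 57 57 57 52 1 0]
t=2: x=[57.0000 57.0000 57.0000 57.0000 57.0000 56.8250 50.3900 2.7500 0.0350] k=[57 57 57 57 57 57 47 7 4]
t=3: x=[57.0000 57.0000 57.0000 57.0000 57.0000 56.6500 45.9500 8.2950 4.1050] k=[57 57 57 57 57 57 42 5 4]
t=4: x=[57.0000 57.0000 57.0000 57.0000 57.0000 56.4750 41.2300 6.2600 4.0350] k=[57 57 57 57 57 55 39 6 1]
t=5: x=[57.0000 57.0000 57.0000 57.0000 56.9300 54.5100 38.4050 6.9800 1.1750] k=[57 57 57 57 54 53 36 4 2]
t=6: x=[57.0000 57.0000 57.0000 56.8950 54.0700 52.4400 35.4750 5.0500 2.0700] k=[57 57 57 53 51 50 36 5 3]
t=7: x=[57.0000 57.0000 56.8600 53.0700 51.0350 49.5450 35.4050 6.0150 3.0700] k=[57 57 53 55 47 53 35 6 0]
t=8: x=[57.0000 56.8600 53.2100 54.6500 47.4900 52.1600 34.6150 6.8050 0.2100] k=[57 57 49 57 50 51 33 7 2]
t=9: x=[57.0000 56.7200 49.5600 56.4750 50.2800 50.3350 32.7200 7.7350 2.1750] k=[57 53 49 57 47 47 33 8 0]
t=10: x=[56.8600 53.0000 49.4200 56.3700 47.3500 46.5100 32.6150 8.5950 0.2800] k=[55 55 47 53 43 46 33 7 0]

0.0918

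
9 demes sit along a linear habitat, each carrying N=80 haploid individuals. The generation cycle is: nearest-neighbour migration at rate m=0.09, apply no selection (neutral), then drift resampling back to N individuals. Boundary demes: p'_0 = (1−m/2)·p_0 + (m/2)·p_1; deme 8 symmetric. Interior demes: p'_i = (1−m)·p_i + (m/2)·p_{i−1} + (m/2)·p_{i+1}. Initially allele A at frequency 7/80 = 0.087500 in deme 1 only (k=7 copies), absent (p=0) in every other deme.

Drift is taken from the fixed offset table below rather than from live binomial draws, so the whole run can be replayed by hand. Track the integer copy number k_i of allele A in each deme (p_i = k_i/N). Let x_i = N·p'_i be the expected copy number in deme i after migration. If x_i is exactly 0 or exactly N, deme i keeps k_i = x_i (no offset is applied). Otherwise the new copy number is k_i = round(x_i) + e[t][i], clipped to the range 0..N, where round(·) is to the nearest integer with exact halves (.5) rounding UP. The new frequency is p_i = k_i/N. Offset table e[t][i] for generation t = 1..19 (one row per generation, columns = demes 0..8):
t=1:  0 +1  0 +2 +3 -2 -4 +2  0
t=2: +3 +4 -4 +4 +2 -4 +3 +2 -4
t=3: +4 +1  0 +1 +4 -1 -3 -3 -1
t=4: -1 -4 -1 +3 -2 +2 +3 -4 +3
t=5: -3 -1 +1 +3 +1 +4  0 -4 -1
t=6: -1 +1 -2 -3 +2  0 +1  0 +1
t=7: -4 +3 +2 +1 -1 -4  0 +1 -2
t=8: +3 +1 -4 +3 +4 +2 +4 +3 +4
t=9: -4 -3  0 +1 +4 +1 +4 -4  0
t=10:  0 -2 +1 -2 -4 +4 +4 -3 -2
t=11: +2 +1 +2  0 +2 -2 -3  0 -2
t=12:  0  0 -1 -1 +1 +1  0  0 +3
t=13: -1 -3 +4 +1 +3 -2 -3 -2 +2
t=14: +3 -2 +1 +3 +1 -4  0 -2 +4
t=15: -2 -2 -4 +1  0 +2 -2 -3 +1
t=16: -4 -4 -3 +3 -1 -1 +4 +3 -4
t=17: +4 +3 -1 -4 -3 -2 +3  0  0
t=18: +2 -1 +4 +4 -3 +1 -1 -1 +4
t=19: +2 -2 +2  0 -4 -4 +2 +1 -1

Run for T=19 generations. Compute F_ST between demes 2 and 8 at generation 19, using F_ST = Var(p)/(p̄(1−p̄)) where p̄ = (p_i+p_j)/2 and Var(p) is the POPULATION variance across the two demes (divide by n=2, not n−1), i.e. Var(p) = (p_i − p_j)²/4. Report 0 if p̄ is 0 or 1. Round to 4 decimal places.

0.0390

t=0: k=[0 7 0 0 0 0 0 0 0]
t=1: x=[0.3150 6.3700 0.3150 0.0000 0.0000 0.0000 0.0000 0.0000 0.0000] k=[0 7 0 0 0 0 0 0 0]
t=2: x=[0.3150 6.3700 0.3150 0.0000 0.0000 0.0000 0.0000 0.0000 0.0000] k=[3 10 0 0 0 0 0 0 0]
t=3: x=[3.3150 9.2350 0.4500 0.0000 0.0000 0.0000 0.0000 0.0000 0.0000] k=[7 10 0 0 0 0 0 0 0]
t=4: x=[7.1350 9.4150 0.4500 0.0000 0.0000 0.0000 0.0000 0.0000 0.0000] k=[6 5 0 0 0 0 0 0 0]
t=5: x=[5.9550 4.8200 0.2250 0.0000 0.0000 0.0000 0.0000 0.0000 0.0000] k=[3 4 1 0 0 0 0 0 0]
t=6: x=[3.0450 3.8200 1.0900 0.0450 0.0000 0.0000 0.0000 0.0000 0.0000] k=[2 5 0 0 0 0 0 0 0]
t=7: x=[2.1350 4.6400 0.2250 0.0000 0.0000 0.0000 0.0000 0.0000 0.0000] k=[0 8 2 0 0 0 0 0 0]
t=8: x=[0.3600 7.3700 2.1800 0.0900 0.0000 0.0000 0.0000 0.0000 0.0000] k=[3 8 0 3 0 0 0 0 0]
t=9: x=[3.2250 7.4150 0.4950 2.7300 0.1350 0.0000 0.0000 0.0000 0.0000] k=[0 4 0 4 4 0 0 0 0]
t=10: x=[0.1800 3.6400 0.3600 3.8200 3.8200 0.1800 0.0000 0.0000 0.0000] k=[0 2 1 2 0 4 0 0 0]
t=11: x=[0.0900 1.8650 1.0900 1.8650 0.2700 3.6400 0.1800 0.0000 0.0000] k=[2 3 3 2 2 2 0 0 0]
t=12: x=[2.0450 2.9550 2.9550 2.0450 2.0000 1.9100 0.0900 0.0000 0.0000] k=[2 3 2 1 3 3 0 0 0]
t=13: x=[2.0450 2.9100 2.0000 1.1350 2.9100 2.8650 0.1350 0.0000 0.0000] k=[1 0 6 2 6 1 0 0 0]
t=14: x=[0.9550 0.3150 5.5500 2.3600 5.5950 1.1800 0.0450 0.0000 0.0000] k=[4 0 7 5 7 0 0 0 0]
t=15: x=[3.8200 0.4950 6.5950 5.1800 6.5950 0.3150 0.0000 0.0000 0.0000] k=[2 0 3 6 7 2 0 0 0]
t=16: x=[1.9100 0.2250 3.0000 5.9100 6.7300 2.1350 0.0900 0.0000 0.0000] k=[0 0 0 9 6 1 4 0 0]
t=17: x=[0.0000 0.0000 0.4050 8.4600 5.9100 1.3600 3.6850 0.1800 0.0000] k=[0 0 0 4 3 0 7 0 0]
t=18: x=[0.0000 0.0000 0.1800 3.7750 2.9100 0.4500 6.3700 0.3150 0.0000] k=[0 0 4 8 0 1 5 0 0]
t=19: x=[0.0000 0.1800 4.0000 7.4600 0.4050 1.1350 4.5950 0.2250 0.0000] k=[0 0 6 7 0 0 7 1 0]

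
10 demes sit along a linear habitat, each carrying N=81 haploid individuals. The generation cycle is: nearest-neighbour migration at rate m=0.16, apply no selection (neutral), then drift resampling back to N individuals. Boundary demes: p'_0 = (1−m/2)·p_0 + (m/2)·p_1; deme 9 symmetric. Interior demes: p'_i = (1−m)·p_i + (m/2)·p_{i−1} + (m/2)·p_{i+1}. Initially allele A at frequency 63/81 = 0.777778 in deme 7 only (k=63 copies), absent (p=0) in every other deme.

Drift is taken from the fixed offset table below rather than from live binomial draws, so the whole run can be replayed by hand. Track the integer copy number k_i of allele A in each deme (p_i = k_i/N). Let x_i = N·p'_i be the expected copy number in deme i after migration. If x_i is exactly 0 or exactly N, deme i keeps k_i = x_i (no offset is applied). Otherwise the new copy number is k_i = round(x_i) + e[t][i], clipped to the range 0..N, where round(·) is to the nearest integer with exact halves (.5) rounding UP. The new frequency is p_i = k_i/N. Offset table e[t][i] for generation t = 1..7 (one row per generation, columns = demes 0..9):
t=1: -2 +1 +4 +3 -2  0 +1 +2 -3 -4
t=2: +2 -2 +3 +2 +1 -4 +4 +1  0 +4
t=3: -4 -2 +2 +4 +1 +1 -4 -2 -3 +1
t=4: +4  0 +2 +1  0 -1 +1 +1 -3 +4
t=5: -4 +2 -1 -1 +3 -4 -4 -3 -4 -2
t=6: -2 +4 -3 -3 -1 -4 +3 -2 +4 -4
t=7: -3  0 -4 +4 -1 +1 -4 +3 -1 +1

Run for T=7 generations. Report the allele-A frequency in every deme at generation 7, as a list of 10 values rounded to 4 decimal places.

t=0: k=[0 0 0 0 0 0 0 63 0 0]
t=1: x=[0.0000 0.0000 0.0000 0.0000 0.0000 0.0000 5.0400 52.9200 5.0400 0.0000] k=[0 0 0 0 0 0 6 55 2 0]
t=2: x=[0.0000 0.0000 0.0000 0.0000 0.0000 0.4800 9.4400 46.8400 6.0800 0.1600] k=[0 0 0 0 0 0 13 48 6 4]
t=3: x=[0.0000 0.0000 0.0000 0.0000 0.0000 1.0400 14.7600 41.8400 9.2000 4.1600] k=[0 0 0 0 0 2 11 40 6 5]
t=4: x=[0.0000 0.0000 0.0000 0.0000 0.1600 2.5600 12.6000 34.9600 8.6400 5.0800] k=[0 0 0 0 0 2 14 36 6 9]
t=5: x=[0.0000 0.0000 0.0000 0.0000 0.1600 2.8000 14.8000 31.8400 8.6400 8.7600] k=[0 0 0 0 3 0 11 29 5 7]
t=6: x=[0.0000 0.0000 0.0000 0.2400 2.5200 1.1200 11.5600 25.6400 7.0800 6.8400] k=[0 0 0 0 2 0 15 24 11 3]
t=7: x=[0.0000 0.0000 0.0000 0.1600 1.6800 1.3600 14.5200 22.2400 11.4000 3.6400] k=[0 0 0 4 1 2 11 25 10 5]

[0.0000, 0.0000, 0.0000, 0.0494, 0.0123, 0.0247, 0.1358, 0.3086, 0.1235, 0.0617]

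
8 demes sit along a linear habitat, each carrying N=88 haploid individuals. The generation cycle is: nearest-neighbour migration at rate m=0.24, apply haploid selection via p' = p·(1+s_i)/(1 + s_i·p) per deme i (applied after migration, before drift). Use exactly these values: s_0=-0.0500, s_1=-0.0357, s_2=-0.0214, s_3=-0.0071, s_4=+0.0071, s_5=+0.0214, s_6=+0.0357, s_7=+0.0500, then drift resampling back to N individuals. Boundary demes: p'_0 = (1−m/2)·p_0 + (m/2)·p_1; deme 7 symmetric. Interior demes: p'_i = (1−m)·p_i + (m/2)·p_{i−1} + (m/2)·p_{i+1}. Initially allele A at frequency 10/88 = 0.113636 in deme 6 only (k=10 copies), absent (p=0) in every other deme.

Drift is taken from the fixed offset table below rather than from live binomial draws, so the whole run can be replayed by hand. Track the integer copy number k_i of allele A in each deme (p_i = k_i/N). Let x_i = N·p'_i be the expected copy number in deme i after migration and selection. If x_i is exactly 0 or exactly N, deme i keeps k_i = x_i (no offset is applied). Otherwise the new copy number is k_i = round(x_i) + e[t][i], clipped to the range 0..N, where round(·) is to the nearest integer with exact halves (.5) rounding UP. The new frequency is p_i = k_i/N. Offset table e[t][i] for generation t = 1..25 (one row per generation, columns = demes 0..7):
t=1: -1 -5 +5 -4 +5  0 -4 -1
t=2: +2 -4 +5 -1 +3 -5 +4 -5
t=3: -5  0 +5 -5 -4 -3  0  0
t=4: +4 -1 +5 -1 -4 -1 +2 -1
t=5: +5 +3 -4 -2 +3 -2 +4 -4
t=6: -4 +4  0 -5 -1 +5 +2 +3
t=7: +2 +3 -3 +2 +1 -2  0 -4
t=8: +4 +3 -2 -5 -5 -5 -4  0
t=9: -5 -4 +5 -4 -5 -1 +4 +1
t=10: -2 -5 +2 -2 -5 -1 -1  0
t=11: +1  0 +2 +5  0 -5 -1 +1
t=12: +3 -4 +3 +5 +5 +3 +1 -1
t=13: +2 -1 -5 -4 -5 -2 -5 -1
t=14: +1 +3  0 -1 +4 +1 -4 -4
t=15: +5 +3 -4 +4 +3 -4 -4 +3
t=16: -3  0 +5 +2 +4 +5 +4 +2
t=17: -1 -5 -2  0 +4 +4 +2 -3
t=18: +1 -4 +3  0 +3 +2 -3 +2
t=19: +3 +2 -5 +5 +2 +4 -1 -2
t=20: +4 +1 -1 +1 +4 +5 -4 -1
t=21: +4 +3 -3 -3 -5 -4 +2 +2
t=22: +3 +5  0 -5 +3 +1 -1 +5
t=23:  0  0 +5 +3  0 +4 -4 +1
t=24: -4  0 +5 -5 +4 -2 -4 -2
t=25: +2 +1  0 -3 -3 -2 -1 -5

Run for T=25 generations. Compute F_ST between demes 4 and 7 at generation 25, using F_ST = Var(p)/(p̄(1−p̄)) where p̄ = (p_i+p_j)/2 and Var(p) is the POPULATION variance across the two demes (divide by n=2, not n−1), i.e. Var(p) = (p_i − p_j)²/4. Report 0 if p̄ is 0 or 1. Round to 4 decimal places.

0.0732

t=0: k=[0 0 0 0 0 0 10 0]
t=1: x=[0.0000 0.0000 0.0000 0.0000 0.0000 1.2253 7.8471 1.2591] k=[0 0 0 0 0 1 4 0]
t=2: x=[0.0000 0.0000 0.0000 0.0000 0.1209 1.2662 3.2686 0.5039] k=[0 0 0 0 3 0 7 0]
t=3: x=[0.0000 0.0000 0.0000 0.3575 2.2958 1.2253 5.4981 0.8816] k=[0 0 0 0 0 0 5 1]
t=4: x=[0.0000 0.0000 0.0000 0.0000 0.0000 0.6128 4.0535 1.5527] k=[0 0 0 0 0 0 6 1]
t=5: x=[0.0000 0.0000 0.0000 0.0000 0.0000 0.7353 4.8379 1.6785] k=[0 0 0 0 0 0 9 0]
t=6: x=[0.0000 0.0000 0.0000 0.0000 0.0000 1.1028 7.0646 1.1333] k=[0 0 0 0 0 6 9 4]
t=7: x=[0.0000 0.0000 0.0000 0.0000 0.7251 5.7528 8.3000 4.8174] k=[0 0 0 0 2 4 8 1]
t=8: x=[0.0000 0.0000 0.0000 0.2383 2.0139 4.3263 6.8998 1.9300] k=[0 0 0 0 0 0 3 2]
t=9: x=[0.0000 0.0000 0.0000 0.0000 0.0000 0.3677 2.6073 2.2233] k=[0 0 0 0 0 0 7 3]
t=10: x=[0.0000 0.0000 0.0000 0.0000 0.0000 0.8578 5.8693 3.6468] k=[0 0 0 0 0 0 5 4]
t=11: x=[0.0000 0.0000 0.0000 0.0000 0.0000 0.6128 4.4251 4.3159] k=[0 0 0 0 0 0 3 5]
t=12: x=[0.0000 0.0000 0.0000 0.0000 0.0000 0.3677 2.9793 4.9845] k=[0 0 0 0 0 3 4 4]
t=13: x=[0.0000 0.0000 0.0000 0.0000 0.3625 2.8172 4.0122 4.1905] k=[0 0 0 0 0 1 0 3]
t=14: x=[0.0000 0.0000 0.0000 0.0000 0.1209 0.7761 0.4970 2.7678] k=[0 0 0 0 4 2 0 0]
t=15: x=[0.0000 0.0000 0.0000 0.4766 3.3024 2.0418 0.2485 0.0000] k=[0 0 0 4 6 0 0 0]
t=16: x=[0.0000 0.0000 0.4698 3.7344 5.0737 0.7353 0.0000 0.0000] k=[0 0 5 6 9 6 0 0]
t=17: x=[0.0000 0.5787 4.4281 6.1988 8.3332 5.7528 0.7455 0.0000] k=[0 0 2 6 12 10 3 0]
t=18: x=[0.0000 0.2315 2.1933 6.1988 11.1085 9.5793 3.5992 0.3779] k=[0 0 5 6 14 12 1 2]
t=19: x=[0.0000 0.5787 4.4281 6.7952 12.8776 11.1241 2.5246 1.9719] k=[0 3 0 12 15 15 2 0]
t=20: x=[0.3421 2.2006 1.7623 10.8520 14.7265 13.6829 3.4339 0.2520] k=[4 3 1 12 19 19 0 0]
t=21: x=[3.6941 2.7804 2.5068 11.4488 18.2622 17.0087 2.3592 0.0000] k=[8 6 0 8 13 13 4 0]
t=22: x=[7.4046 5.3349 1.6447 7.5904 12.4756 12.1399 4.7553 0.5039] k=[10 10 2 3 15 13 4 6]
t=23: x=[9.5543 8.7494 3.0163 4.2908 13.4002 12.3836 5.4981 6.0283] k=[10 9 8 7 13 16 1 7]
t=24: x=[9.4390 8.7105 7.8441 7.7893 12.7168 14.0888 3.6405 6.5706] k=[5 9 13 3 17 12 0 5]
t=25: x=[5.2223 8.7105 11.1083 5.8410 14.8069 11.3680 2.1111 4.6085] k=[7 10 11 3 12 9 1 0]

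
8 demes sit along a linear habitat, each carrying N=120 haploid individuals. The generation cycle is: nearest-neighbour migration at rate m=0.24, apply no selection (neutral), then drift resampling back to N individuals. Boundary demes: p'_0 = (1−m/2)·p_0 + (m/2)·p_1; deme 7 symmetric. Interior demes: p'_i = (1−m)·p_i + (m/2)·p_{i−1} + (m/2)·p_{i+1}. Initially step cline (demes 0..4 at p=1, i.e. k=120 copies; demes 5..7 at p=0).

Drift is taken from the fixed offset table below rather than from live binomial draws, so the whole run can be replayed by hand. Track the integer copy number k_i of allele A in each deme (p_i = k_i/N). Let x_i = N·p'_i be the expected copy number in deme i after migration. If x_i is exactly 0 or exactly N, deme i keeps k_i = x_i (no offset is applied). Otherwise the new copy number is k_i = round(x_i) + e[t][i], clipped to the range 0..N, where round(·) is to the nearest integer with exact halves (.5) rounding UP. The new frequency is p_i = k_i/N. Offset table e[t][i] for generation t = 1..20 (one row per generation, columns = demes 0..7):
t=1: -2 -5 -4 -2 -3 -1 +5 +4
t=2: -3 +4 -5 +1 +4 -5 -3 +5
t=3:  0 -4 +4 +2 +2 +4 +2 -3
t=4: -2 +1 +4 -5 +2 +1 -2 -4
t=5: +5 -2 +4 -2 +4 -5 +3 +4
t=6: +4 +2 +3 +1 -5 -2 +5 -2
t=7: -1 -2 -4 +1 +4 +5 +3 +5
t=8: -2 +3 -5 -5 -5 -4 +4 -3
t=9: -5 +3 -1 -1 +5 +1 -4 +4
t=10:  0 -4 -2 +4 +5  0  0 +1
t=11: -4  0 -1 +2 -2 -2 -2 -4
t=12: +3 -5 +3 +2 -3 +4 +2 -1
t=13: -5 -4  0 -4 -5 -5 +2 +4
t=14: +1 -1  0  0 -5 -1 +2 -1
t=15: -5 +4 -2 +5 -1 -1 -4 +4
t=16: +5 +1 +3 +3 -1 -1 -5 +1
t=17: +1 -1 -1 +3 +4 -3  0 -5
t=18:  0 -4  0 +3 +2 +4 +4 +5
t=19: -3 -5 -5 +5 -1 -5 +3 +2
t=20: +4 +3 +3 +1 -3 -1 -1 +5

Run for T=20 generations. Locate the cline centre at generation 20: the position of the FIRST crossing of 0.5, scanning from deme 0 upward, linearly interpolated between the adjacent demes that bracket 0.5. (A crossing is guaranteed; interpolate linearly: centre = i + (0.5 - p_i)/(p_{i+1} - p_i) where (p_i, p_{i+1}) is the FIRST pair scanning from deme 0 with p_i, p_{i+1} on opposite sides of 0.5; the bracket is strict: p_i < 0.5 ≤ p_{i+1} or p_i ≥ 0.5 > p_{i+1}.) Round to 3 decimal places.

4.348

t=0: k=[120 120 120 120 120 0 0 0]
t=1: x=[120.0000 120.0000 120.0000 120.0000 105.6000 14.4000 0.0000 0.0000] k=[120 120 120 120 103 13 0 0]
t=2: x=[120.0000 120.0000 120.0000 117.9600 94.2400 22.2400 1.5600 0.0000] k=[120 120 120 119 98 17 0 0]
t=3: x=[120.0000 120.0000 119.8800 116.6000 90.8000 24.6800 2.0400 0.0000] k=[120 120 120 119 93 29 4 0]
t=4: x=[120.0000 120.0000 119.8800 116.0000 88.4400 33.6800 6.5200 0.4800] k=[120 120 120 111 90 35 5 0]
t=5: x=[120.0000 120.0000 118.9200 109.5600 85.9200 38.0000 8.0000 0.6000] k=[120 120 120 108 90 33 11 5]
t=6: x=[120.0000 120.0000 118.5600 107.2800 85.3200 37.2000 12.9200 5.7200] k=[120 120 120 108 80 35 18 4]
t=7: x=[120.0000 120.0000 118.5600 106.0800 77.9600 38.3600 18.3600 5.6800] k=[120 120 115 107 82 43 21 11]
t=8: x=[120.0000 119.4000 114.6400 104.9600 80.3200 45.0400 22.4400 12.2000] k=[120 120 110 100 75 41 26 9]
t=9: x=[120.0000 118.8000 110.0000 98.2000 73.9200 43.2800 25.7600 11.0400] k=[120 120 109 97 79 44 22 15]
t=10: x=[120.0000 118.6800 108.8800 96.2800 76.9600 45.5600 23.8000 15.8400] k=[120 115 107 100 82 46 24 17]
t=11: x=[119.4000 114.6400 107.1200 98.6800 79.8400 47.6800 25.8000 17.8400] k=[115 115 106 101 78 46 24 14]
t=12: x=[115.0000 113.9200 106.4800 98.8400 76.9200 47.2000 25.4400 15.2000] k=[118 109 109 101 74 51 27 14]
t=13: x=[116.9200 110.0800 108.0400 98.7200 74.4800 50.8800 28.3200 15.5600] k=[112 106 108 95 69 46 30 20]
t=14: x=[111.2800 106.9600 106.2000 93.4400 69.3600 46.8400 30.7200 21.2000] k=[112 106 106 93 64 46 33 20]
t=15: x=[111.2800 106.7200 104.4400 91.0800 65.3200 46.6000 33.0000 21.5600] k=[106 111 102 96 64 46 29 26]
t=16: x=[106.6000 109.3200 102.3600 92.8800 65.6800 46.1200 30.6800 26.3600] k=[112 110 105 96 65 45 26 27]
t=17: x=[111.7600 109.6400 104.5200 93.3600 66.3200 45.1200 28.4000 26.8800] k=[113 109 104 96 70 42 28 22]
t=18: x=[112.5200 108.8800 103.6400 93.8400 69.7600 43.6800 28.9600 22.7200] k=[113 105 104 97 72 48 33 28]
t=19: x=[112.0400 105.8400 103.2800 94.8400 72.1200 49.0800 34.2000 28.6000] k=[109 101 98 100 71 44 37 31]
t=20: x=[108.0400 101.6000 98.6000 96.2800 71.2400 46.4000 37.1200 31.7200] k=[112 105 102 97 68 45 36 37]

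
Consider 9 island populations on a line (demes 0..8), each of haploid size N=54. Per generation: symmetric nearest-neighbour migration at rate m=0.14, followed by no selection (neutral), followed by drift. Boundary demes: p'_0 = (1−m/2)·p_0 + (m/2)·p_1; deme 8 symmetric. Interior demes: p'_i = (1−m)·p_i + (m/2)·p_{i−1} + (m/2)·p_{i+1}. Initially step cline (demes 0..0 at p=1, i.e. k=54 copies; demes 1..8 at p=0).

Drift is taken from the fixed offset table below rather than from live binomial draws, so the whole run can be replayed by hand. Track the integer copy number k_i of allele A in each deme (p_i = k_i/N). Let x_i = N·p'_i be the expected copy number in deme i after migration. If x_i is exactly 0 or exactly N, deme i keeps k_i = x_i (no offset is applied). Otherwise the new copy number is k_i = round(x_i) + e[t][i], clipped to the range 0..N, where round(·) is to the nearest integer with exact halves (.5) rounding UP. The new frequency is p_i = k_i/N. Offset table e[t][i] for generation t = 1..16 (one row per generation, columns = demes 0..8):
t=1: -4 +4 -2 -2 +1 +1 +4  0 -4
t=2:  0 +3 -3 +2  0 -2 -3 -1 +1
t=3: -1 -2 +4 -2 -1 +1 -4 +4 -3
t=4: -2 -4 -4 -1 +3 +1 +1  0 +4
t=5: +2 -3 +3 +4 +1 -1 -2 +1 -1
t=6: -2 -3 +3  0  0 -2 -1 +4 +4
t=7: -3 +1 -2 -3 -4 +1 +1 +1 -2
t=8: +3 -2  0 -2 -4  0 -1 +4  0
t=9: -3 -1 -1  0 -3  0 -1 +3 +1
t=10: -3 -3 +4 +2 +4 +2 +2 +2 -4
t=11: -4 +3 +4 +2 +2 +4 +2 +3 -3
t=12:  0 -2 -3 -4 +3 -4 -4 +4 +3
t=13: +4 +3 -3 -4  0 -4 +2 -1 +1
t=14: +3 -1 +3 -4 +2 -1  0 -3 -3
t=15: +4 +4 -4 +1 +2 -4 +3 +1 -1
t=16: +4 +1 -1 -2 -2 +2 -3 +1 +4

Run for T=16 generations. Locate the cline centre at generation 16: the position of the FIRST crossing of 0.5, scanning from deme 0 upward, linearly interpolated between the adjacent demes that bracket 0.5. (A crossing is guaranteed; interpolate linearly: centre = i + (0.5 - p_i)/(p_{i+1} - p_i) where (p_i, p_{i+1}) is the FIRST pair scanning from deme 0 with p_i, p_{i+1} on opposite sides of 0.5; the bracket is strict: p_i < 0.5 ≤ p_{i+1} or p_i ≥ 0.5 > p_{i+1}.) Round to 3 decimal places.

0.000

t=0: k=[54 0 0 0 0 0 0 0 0]
t=1: x=[50.2200 3.7800 0.0000 0.0000 0.0000 0.0000 0.0000 0.0000 0.0000] k=[46 8 0 0 0 0 0 0 0]
t=2: x=[43.3400 10.1000 0.5600 0.0000 0.0000 0.0000 0.0000 0.0000 0.0000] k=[43 13 0 0 0 0 0 0 0]
t=3: x=[40.9000 14.1900 0.9100 0.0000 0.0000 0.0000 0.0000 0.0000 0.0000] k=[40 12 5 0 0 0 0 0 0]
t=4: x=[38.0400 13.4700 5.1400 0.3500 0.0000 0.0000 0.0000 0.0000 0.0000] k=[36 9 1 0 0 0 0 0 0]
t=5: x=[34.1100 10.3300 1.4900 0.0700 0.0000 0.0000 0.0000 0.0000 0.0000] k=[36 7 4 4 0 0 0 0 0]
t=6: x=[33.9700 8.8200 4.2100 3.7200 0.2800 0.0000 0.0000 0.0000 0.0000] k=[32 6 7 4 0 0 0 0 0]
t=7: x=[30.1800 7.8900 6.7200 3.9300 0.2800 0.0000 0.0000 0.0000 0.0000] k=[27 9 5 1 0 0 0 0 0]
t=8: x=[25.7400 9.9800 5.0000 1.2100 0.0700 0.0000 0.0000 0.0000 0.0000] k=[29 8 5 0 0 0 0 0 0]
t=9: x=[27.5300 9.2600 4.8600 0.3500 0.0000 0.0000 0.0000 0.0000 0.0000] k=[25 8 4 0 0 0 0 0 0]
t=10: x=[23.8100 8.9100 4.0000 0.2800 0.0000 0.0000 0.0000 0.0000 0.0000] k=[21 6 8 2 0 0 0 0 0]
t=11: x=[19.9500 7.1900 7.4400 2.2800 0.1400 0.0000 0.0000 0.0000 0.0000] k=[16 10 11 4 2 0 0 0 0]
t=12: x=[15.5800 10.4900 10.4400 4.3500 2.0000 0.1400 0.0000 0.0000 0.0000] k=[16 8 7 0 5 0 0 0 0]
t=13: x=[15.4400 8.4900 6.5800 0.8400 4.3000 0.3500 0.0000 0.0000 0.0000] k=[19 11 4 0 4 0 0 0 0]
t=14: x=[18.4400 11.0700 4.2100 0.5600 3.4400 0.2800 0.0000 0.0000 0.0000] k=[21 10 7 0 5 0 0 0 0]
t=15: x=[20.2300 10.5600 6.7200 0.8400 4.3000 0.3500 0.0000 0.0000 0.0000] k=[24 15 3 2 6 0 0 0 0]
t=16: x=[23.3700 14.7900 3.7700 2.3500 5.3000 0.4200 0.0000 0.0000 0.0000] k=[27 16 3 0 3 2 0 0 0]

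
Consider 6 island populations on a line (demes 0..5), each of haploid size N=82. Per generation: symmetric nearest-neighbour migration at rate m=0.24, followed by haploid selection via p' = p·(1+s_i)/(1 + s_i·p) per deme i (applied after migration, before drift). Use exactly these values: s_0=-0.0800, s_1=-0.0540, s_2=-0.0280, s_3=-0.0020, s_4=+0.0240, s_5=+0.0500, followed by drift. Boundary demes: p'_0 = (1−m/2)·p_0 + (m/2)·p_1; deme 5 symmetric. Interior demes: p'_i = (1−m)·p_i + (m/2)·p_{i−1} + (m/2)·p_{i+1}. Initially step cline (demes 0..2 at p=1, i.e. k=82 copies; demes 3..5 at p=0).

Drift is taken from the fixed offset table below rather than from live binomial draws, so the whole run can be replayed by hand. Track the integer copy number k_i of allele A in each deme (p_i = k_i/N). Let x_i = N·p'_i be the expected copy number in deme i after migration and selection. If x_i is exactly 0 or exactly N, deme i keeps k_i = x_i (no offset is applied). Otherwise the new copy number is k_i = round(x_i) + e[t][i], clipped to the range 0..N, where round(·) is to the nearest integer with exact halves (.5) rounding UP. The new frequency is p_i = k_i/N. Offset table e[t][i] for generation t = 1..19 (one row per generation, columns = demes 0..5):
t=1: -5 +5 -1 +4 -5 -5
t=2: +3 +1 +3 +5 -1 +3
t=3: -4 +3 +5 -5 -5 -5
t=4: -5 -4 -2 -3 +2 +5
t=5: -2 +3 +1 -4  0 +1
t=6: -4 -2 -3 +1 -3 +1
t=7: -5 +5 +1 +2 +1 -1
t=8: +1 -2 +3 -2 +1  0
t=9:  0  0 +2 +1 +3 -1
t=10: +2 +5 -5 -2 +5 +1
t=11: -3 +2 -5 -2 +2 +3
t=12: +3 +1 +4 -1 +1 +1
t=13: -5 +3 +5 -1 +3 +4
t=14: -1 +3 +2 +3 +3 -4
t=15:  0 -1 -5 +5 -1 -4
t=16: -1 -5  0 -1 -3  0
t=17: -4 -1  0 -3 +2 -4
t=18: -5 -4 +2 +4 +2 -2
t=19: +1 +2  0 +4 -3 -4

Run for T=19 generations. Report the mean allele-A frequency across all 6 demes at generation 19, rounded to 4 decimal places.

0.4492

t=0: k=[82 82 82 0 0 0]
t=1: x=[82.0000 82.0000 71.9114 9.8227 0.0000 0.0000] k=[82 82 71 14 0 0]
t=2: x=[82.0000 80.6059 65.1022 19.1306 1.7195 0.0000] k=[82 82 68 24 1 0]
t=3: x=[82.0000 80.2262 64.0043 26.4841 3.7234 0.1260] k=[82 82 69 21 0 0]
t=4: x=[82.0000 80.3527 64.4108 24.2058 2.5786 0.0000] k=[82 76 62 21 5 0]
t=5: x=[81.2180 74.6782 58.2842 23.9660 6.4597 0.6298] k=[79 78 59 20 6 2]
t=6: x=[78.6199 75.5162 56.0994 22.9669 7.3573 2.6001] k=[75 74 53 24 4 4]
t=7: x=[74.3189 71.0854 51.4980 25.0452 6.5413 4.1898] k=[69 76 52 27 8 3]
t=8: x=[68.9509 71.7942 51.3368 27.6833 9.8843 3.7717] k=[70 70 54 26 11 4]
t=9: x=[69.1204 67.4266 52.0220 27.5234 12.2043 5.0670] k=[69 67 54 29 15 4]
t=10: x=[67.8080 64.9422 52.0220 30.2818 15.6582 5.5679] k=[70 70 47 28 21 7]
t=11: x=[69.1204 66.5561 46.9111 29.4022 20.5227 9.0660] k=[66 69 42 27 23 12]
t=12: x=[65.2774 64.6529 42.8594 28.2829 22.5456 13.8733] k=[68 66 47 27 24 15]
t=13: x=[66.7520 63.1667 46.3087 29.0025 23.6774 16.7201] k=[62 66 51 28 27 21]
t=14: x=[61.2129 62.9193 49.4844 30.6016 26.8263 22.5079] k=[60 66 51 34 30 19]
t=15: x=[59.3800 62.6720 50.2090 35.5197 29.6072 21.0749] k=[59 62 45 41 29 17]
t=16: x=[57.9683 58.6849 45.9875 39.9990 29.4461 19.1467] k=[57 54 46 39 26 19]
t=17: x=[55.1567 52.3576 45.5459 38.2391 27.1490 20.5830] k=[51 51 46 35 29 17]
t=18: x=[49.3768 49.3152 44.7033 35.5597 28.7210 19.1467] k=[44 45 47 40 31 17]
t=19: x=[42.4162 43.9906 45.3453 39.7190 30.8551 19.3931] k=[43 46 45 44 28 15]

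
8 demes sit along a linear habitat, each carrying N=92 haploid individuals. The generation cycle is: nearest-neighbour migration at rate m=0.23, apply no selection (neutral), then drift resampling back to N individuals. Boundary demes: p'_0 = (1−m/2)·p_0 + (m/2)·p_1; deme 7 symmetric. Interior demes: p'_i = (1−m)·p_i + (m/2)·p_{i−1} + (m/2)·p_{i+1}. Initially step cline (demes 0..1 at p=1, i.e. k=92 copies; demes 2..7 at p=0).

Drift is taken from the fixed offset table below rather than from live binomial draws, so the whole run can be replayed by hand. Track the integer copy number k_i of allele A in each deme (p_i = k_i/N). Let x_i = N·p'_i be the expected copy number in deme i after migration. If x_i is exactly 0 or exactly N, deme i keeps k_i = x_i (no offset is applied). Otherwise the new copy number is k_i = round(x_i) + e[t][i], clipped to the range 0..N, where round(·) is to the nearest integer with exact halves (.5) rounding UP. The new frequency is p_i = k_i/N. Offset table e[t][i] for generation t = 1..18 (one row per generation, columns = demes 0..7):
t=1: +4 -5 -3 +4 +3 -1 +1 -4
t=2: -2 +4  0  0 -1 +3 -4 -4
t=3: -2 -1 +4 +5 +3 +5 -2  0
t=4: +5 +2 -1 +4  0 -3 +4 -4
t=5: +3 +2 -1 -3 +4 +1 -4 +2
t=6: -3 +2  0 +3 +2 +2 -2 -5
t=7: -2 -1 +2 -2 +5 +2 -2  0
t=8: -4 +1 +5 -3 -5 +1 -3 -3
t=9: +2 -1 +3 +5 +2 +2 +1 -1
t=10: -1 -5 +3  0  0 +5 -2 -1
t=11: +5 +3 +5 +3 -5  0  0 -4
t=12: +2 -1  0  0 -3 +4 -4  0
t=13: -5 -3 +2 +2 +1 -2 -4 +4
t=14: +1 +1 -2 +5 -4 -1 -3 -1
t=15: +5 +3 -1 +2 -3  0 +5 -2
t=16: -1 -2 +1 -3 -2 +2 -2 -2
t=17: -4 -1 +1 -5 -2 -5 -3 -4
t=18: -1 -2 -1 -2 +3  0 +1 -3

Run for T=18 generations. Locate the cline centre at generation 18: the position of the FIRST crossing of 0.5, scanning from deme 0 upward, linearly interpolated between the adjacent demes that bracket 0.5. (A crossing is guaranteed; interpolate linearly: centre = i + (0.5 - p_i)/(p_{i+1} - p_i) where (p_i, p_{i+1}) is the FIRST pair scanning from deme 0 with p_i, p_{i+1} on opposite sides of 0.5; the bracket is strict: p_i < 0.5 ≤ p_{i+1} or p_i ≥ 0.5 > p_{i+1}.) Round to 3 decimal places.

t=0: k=[92 92 0 0 0 0 0 0]
t=1: x=[92.0000 81.4200 10.5800 0.0000 0.0000 0.0000 0.0000 0.0000] k=[92 76 8 0 0 0 0 0]
t=2: x=[90.1600 70.0200 14.9000 0.9200 0.0000 0.0000 0.0000 0.0000] k=[88 74 15 1 0 0 0 0]
t=3: x=[86.3900 68.8250 20.1750 2.4950 0.1150 0.0000 0.0000 0.0000] k=[84 68 24 7 3 0 0 0]
t=4: x=[82.1600 64.7800 27.1050 8.4950 3.1150 0.3450 0.0000 0.0000] k=[87 67 26 12 3 0 0 0]
t=5: x=[84.7000 64.5850 29.1050 12.5750 3.6900 0.3450 0.0000 0.0000] k=[88 67 28 10 8 1 0 0]
t=6: x=[85.5850 64.9300 30.4150 11.8400 7.4250 1.6900 0.1150 0.0000] k=[83 67 30 15 9 4 0 0]
t=7: x=[81.1600 64.5850 32.5300 16.0350 9.1150 4.1150 0.4600 0.0000] k=[79 64 35 14 14 6 0 0]
t=8: x=[77.2750 62.3900 35.9200 16.4150 13.0800 6.2300 0.6900 0.0000] k=[73 63 41 13 8 7 0 0]
t=9: x=[71.8500 61.6200 40.3100 15.6450 8.4600 6.3100 0.8050 0.0000] k=[74 61 43 21 10 8 2 0]
t=10: x=[72.5050 60.4250 42.5400 22.2650 11.0350 7.5400 2.4600 0.2300] k=[72 55 46 22 11 13 0 0]
t=11: x=[70.0450 55.9200 44.2750 23.4950 12.4950 11.2750 1.4950 0.0000] k=[75 59 49 26 7 11 1 0]
t=12: x=[73.1600 59.6900 47.5050 26.4600 9.6450 9.3900 2.0350 0.1150] k=[75 59 48 26 7 13 0 0]
t=13: x=[73.1600 59.5750 46.7350 26.3450 9.8750 10.8150 1.4950 0.0000] k=[68 57 49 28 11 9 0 0]
t=14: x=[66.7350 57.3450 47.5050 28.4600 12.7250 8.1950 1.0350 0.0000] k=[68 58 46 33 9 7 0 0]
t=15: x=[66.8500 57.7700 45.8850 31.7350 11.5300 6.4250 0.8050 0.0000] k=[72 61 45 34 9 6 6 0]
t=16: x=[70.7350 60.4250 45.5750 32.3900 11.5300 6.3450 5.3100 0.6900] k=[70 58 47 29 10 8 3 0]
t=17: x=[68.6200 58.1150 46.1950 28.8850 11.9550 7.6550 3.2300 0.3450] k=[65 57 47 24 10 3 0 0]
t=18: x=[64.0800 56.7700 45.5050 25.0350 10.8050 3.4600 0.3450 0.0000] k=[63 55 45 23 14 3 1 0]

1.900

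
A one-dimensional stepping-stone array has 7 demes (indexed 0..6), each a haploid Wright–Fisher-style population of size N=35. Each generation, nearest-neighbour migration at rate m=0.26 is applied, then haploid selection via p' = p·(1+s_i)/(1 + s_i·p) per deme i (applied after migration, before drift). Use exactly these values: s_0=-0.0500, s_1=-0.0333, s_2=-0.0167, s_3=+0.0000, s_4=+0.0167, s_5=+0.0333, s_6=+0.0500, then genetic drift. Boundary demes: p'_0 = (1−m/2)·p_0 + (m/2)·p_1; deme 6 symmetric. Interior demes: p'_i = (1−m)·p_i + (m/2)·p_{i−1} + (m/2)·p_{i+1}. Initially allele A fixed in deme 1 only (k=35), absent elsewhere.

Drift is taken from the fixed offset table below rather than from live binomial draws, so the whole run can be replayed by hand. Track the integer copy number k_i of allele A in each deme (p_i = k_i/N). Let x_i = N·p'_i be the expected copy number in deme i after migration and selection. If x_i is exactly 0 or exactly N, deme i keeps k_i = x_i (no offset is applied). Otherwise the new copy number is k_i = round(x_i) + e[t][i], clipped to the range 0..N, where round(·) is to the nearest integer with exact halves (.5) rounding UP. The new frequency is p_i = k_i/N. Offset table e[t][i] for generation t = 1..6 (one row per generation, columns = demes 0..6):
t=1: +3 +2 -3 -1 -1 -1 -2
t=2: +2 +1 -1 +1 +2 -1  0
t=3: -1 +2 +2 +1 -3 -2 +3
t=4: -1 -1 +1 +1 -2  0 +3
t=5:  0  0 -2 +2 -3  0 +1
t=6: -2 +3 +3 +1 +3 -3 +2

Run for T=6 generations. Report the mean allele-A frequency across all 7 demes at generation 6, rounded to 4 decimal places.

t=0: k=[0 35 0 0 0 0 0]
t=1: x=[4.3508 25.6701 4.4837 0.0000 0.0000 0.0000 0.0000] k=[7 28 1 0 0 0 0]
t=2: x=[9.3738 21.4801 4.3159 0.1300 0.0000 0.0000 0.0000] k=[11 22 3 1 0 0 0]
t=3: x=[12.0220 17.8039 5.1358 1.1300 0.1322 0.0000 0.0000] k=[11 20 7 2 0 0 0]
t=4: x=[11.7661 16.8439 7.9362 2.3900 0.2643 0.0000 0.0000] k=[11 16 9 3 0 0 0]
t=5: x=[11.2548 14.1536 9.0168 3.3900 0.3964 0.0000 0.0000] k=[11 14 7 5 0 0 0]
t=6: x=[10.9995 12.4273 7.5498 4.6100 0.6607 0.0000 0.0000] k=[9 15 11 6 4 0 0]

0.1837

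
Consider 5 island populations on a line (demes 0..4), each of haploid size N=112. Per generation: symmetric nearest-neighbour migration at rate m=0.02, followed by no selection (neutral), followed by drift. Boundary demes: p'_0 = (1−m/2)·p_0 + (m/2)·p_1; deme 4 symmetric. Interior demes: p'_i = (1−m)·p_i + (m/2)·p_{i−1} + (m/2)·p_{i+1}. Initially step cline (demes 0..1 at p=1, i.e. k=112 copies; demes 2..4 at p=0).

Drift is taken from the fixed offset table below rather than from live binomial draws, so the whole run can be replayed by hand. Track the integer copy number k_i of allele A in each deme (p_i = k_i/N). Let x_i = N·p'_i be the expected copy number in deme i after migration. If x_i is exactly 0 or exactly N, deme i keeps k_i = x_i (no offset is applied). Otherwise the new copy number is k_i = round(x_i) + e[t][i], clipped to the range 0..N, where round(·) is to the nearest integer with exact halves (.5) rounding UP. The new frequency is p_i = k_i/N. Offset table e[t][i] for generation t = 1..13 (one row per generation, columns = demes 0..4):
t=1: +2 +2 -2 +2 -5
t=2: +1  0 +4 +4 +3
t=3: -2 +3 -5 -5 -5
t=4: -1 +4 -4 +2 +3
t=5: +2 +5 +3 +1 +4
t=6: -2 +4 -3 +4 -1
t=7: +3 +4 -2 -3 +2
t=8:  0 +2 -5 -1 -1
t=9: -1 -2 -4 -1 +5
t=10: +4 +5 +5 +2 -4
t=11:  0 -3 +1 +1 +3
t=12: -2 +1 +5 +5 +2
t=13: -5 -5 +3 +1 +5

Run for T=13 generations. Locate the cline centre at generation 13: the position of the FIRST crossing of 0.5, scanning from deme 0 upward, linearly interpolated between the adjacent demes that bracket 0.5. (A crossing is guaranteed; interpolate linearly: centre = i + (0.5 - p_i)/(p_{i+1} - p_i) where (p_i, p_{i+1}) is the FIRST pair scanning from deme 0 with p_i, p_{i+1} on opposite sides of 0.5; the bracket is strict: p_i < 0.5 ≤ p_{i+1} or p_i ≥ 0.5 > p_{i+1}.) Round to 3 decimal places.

t=0: k=[112 112 0 0 0]
t=1: x=[112.0000 110.8800 1.1200 0.0000 0.0000] k=[112 112 0 0 0]
t=2: x=[112.0000 110.8800 1.1200 0.0000 0.0000] k=[112 111 5 0 0]
t=3: x=[111.9900 109.9500 6.0100 0.0500 0.0000] k=[110 112 1 0 0]
t=4: x=[110.0200 110.8700 2.1000 0.0100 0.0000] k=[109 112 0 2 0]
t=5: x=[109.0300 110.8500 1.1400 1.9600 0.0200] k=[111 112 4 3 4]
t=6: x=[111.0100 110.9100 5.0700 3.0200 3.9900] k=[109 112 2 7 3]
t=7: x=[109.0300 110.8700 3.1500 6.9100 3.0400] k=[112 112 1 4 5]
t=8: x=[112.0000 110.8900 2.1400 3.9800 4.9900] k=[112 112 0 3 4]
t=9: x=[112.0000 110.8800 1.1500 2.9800 3.9900] k=[112 109 0 2 9]
t=10: x=[111.9700 107.9400 1.1100 2.0500 8.9300] k=[112 112 6 4 5]
t=11: x=[112.0000 110.9400 7.0400 4.0300 4.9900] k=[112 108 8 5 8]
t=12: x=[111.9600 107.0400 8.9700 5.0600 7.9700] k=[110 108 14 10 10]
t=13: x=[109.9800 107.0800 14.9000 10.0400 10.0000] k=[105 102 18 11 15]

1.548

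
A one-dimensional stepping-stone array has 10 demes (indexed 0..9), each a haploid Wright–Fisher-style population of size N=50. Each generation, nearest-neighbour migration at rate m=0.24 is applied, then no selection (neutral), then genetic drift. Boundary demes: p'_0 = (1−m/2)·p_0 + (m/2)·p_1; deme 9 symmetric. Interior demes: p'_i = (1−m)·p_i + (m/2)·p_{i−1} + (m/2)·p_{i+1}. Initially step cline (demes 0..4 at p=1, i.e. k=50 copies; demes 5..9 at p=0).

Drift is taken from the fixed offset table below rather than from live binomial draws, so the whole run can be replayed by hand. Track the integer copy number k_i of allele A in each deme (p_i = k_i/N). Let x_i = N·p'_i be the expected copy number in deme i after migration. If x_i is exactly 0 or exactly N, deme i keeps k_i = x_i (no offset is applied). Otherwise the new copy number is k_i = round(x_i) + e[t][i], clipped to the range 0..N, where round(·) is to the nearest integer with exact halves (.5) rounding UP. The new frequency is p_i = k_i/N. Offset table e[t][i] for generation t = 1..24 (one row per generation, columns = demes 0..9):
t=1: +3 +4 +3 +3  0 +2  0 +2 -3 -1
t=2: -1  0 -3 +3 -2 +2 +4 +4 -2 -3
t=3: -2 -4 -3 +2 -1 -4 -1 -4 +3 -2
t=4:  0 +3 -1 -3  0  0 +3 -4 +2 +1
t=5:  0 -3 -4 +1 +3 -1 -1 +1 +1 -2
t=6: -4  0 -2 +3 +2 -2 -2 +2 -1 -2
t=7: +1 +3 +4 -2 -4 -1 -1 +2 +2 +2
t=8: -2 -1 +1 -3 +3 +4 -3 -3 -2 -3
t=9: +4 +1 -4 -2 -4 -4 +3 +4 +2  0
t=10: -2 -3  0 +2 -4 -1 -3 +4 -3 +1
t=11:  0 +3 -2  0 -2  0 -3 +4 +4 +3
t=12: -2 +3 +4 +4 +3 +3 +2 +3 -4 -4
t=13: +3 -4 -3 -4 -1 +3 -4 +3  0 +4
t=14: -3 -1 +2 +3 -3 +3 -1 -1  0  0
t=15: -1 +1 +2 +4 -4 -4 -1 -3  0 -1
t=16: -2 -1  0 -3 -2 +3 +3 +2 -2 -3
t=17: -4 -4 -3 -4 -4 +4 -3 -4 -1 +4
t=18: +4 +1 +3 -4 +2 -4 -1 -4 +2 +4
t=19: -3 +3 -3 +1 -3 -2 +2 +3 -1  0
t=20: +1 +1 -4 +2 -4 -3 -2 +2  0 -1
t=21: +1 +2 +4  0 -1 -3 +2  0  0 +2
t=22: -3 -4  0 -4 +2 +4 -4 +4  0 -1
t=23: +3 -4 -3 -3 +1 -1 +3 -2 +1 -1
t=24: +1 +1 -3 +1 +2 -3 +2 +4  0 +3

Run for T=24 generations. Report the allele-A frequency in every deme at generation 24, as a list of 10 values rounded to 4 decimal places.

[0.8400, 0.7400, 0.6000, 0.5200, 0.4400, 0.2200, 0.2600, 0.2600, 0.1800, 0.2000]

t=0: k=[50 50 50 50 50 0 0 0 0 0]
t=1: x=[50.0000 50.0000 50.0000 50.0000 44.0000 6.0000 0.0000 0.0000 0.0000 0.0000] k=[50 50 50 50 44 8 0 0 0 0]
t=2: x=[50.0000 50.0000 50.0000 49.2800 40.4000 11.3600 0.9600 0.0000 0.0000 0.0000] k=[50 50 50 50 38 13 5 0 0 0]
t=3: x=[50.0000 50.0000 50.0000 48.5600 36.4400 15.0400 5.3600 0.6000 0.0000 0.0000] k=[50 50 50 50 35 11 4 0 0 0]
t=4: x=[50.0000 50.0000 50.0000 48.2000 33.9200 13.0400 4.3600 0.4800 0.0000 0.0000] k=[50 50 50 45 34 13 7 0 0 0]
t=5: x=[50.0000 50.0000 49.4000 44.2800 32.8000 14.8000 6.8800 0.8400 0.0000 0.0000] k=[50 50 45 45 36 14 6 2 0 0]
t=6: x=[50.0000 49.4000 45.6000 43.9200 34.4400 15.6800 6.4800 2.2400 0.2400 0.0000] k=[50 49 44 47 36 14 4 4 0 0]
t=7: x=[49.8800 48.5200 44.9600 45.3200 34.6800 15.4400 5.2000 3.5200 0.4800 0.0000] k=[50 50 49 43 31 14 4 6 2 0]
t=8: x=[50.0000 49.8800 48.4000 42.2800 30.4000 14.8400 5.4400 5.2800 2.2400 0.2400] k=[50 49 49 39 33 19 2 2 0 0]
t=9: x=[49.8800 49.1200 47.8000 39.4800 32.0400 18.6400 4.0400 1.7600 0.2400 0.0000] k=[50 50 44 37 28 15 7 6 2 0]
t=10: x=[50.0000 49.2800 43.8800 36.7600 27.5200 15.6000 7.8400 5.6400 2.2400 0.2400] k=[50 46 44 39 24 15 5 10 0 1]
t=11: x=[49.5200 46.2400 43.6400 37.8000 24.7200 14.8800 6.8000 8.2000 1.3200 0.8800] k=[50 49 42 38 23 15 4 12 5 4]
t=12: x=[49.8800 48.2800 42.3600 36.6800 23.8400 14.6400 6.2800 10.2000 5.7200 4.1200] k=[48 50 46 41 27 18 8 13 2 0]
t=13: x=[48.2400 49.2800 45.8800 39.9200 27.6000 17.8800 9.8000 11.0800 3.0800 0.2400] k=[50 45 43 36 27 21 6 14 3 4]
t=14: x=[49.4000 45.3600 42.4000 35.7600 27.3600 19.9200 8.7600 11.7200 4.4400 3.8800] k=[46 44 44 39 24 23 8 11 4 4]
t=15: x=[45.7600 44.2400 43.4000 37.8000 25.6800 21.3200 10.1600 9.8000 4.8400 4.0000] k=[45 45 45 42 22 17 9 7 5 3]
t=16: x=[45.0000 45.0000 44.6400 39.9600 23.8000 16.6400 9.7200 7.0000 5.0000 3.2400] k=[43 44 45 37 22 20 13 9 3 0]
t=17: x=[43.1200 44.0000 43.9200 36.1600 23.5600 19.4000 13.3600 8.7600 3.3600 0.3600] k=[39 40 41 32 20 23 10 5 2 4]
t=18: x=[39.1200 40.0000 39.8000 31.6400 21.8000 21.0800 10.9600 5.2400 2.6000 3.7600] k=[43 41 43 28 24 17 10 1 5 8]
t=19: x=[42.7600 41.4800 40.9600 29.3200 23.6400 17.0000 9.7600 2.5600 4.8800 7.6400] k=[40 44 38 30 21 15 12 6 4 8]
t=20: x=[40.4800 42.8000 37.7600 29.8800 21.3600 15.3600 11.6400 6.4800 4.7200 7.5200] k=[41 44 34 32 17 12 10 8 5 7]
t=21: x=[41.3600 42.4400 34.9600 30.4400 18.2000 12.3600 10.0000 7.8800 5.6000 6.7600] k=[42 44 39 30 17 9 12 8 6 9]
t=22: x=[42.2400 43.1600 38.5200 29.5200 17.6000 10.3200 11.1600 8.2400 6.6000 8.6400] k=[39 39 39 26 20 14 7 12 7 8]
t=23: x=[39.0000 39.0000 37.4400 26.8400 20.0000 13.8800 8.4400 10.8000 7.7200 7.8800] k=[42 35 34 24 21 13 11 9 9 7]
t=24: x=[41.1600 35.7200 32.9200 24.8400 20.4000 13.7200 11.0000 9.2400 8.7600 7.2400] k=[42 37 30 26 22 11 13 13 9 10]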